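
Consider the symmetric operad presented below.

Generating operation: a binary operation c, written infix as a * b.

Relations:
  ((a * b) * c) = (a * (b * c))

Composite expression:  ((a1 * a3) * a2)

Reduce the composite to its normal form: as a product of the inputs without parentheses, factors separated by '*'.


a1 * a3 * a2


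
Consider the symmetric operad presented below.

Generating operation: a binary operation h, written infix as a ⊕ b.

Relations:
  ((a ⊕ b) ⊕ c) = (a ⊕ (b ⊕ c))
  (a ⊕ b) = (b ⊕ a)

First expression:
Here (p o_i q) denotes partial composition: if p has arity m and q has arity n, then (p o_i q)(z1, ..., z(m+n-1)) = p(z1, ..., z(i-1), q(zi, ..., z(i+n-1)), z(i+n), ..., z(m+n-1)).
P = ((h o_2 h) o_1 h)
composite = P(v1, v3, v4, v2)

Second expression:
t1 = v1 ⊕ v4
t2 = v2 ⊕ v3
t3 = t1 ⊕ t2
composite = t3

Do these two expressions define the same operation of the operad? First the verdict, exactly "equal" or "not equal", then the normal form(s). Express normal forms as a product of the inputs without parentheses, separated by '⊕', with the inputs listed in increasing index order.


equal: each reduces to v1 ⊕ v2 ⊕ v3 ⊕ v4

The first composite normalizes to v1 ⊕ v2 ⊕ v3 ⊕ v4
The second composite normalizes to v1 ⊕ v2 ⊕ v3 ⊕ v4
Identical normal forms: equal.


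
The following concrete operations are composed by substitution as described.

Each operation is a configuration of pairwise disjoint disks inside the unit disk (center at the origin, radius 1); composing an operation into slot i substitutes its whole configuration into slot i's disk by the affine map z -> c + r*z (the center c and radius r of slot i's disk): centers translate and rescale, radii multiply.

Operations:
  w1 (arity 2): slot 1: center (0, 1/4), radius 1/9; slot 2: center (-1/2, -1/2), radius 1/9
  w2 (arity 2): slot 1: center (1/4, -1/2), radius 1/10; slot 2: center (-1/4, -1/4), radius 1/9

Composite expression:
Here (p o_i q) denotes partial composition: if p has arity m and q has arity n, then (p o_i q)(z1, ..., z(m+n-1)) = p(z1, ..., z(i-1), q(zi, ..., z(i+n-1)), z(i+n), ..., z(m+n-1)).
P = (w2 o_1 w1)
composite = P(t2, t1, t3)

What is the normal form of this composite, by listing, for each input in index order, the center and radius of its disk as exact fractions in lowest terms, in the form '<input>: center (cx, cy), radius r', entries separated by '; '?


t1: center (1/5, -11/20), radius 1/90; t2: center (1/4, -19/40), radius 1/90; t3: center (-1/4, -1/4), radius 1/9

Affine substitution under w2: radii multiply and t-centers shift.
input t2: applying the 2 nested substitutions gives center (1/4, -19/40), radius 1/90
input t1: applying the 2 nested substitutions gives center (1/5, -11/20), radius 1/90
input t3: applying the 1 nested substitution gives center (-1/4, -1/4), radius 1/9


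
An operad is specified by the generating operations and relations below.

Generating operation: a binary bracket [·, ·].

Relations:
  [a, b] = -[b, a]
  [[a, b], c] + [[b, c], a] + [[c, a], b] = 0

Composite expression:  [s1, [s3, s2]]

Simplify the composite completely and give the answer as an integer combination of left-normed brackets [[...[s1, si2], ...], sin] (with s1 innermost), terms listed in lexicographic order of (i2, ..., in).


-[[s1, s2], s3] + [[s1, s3], s2]

Skip Jacobi rewriting: expand, keep s1-initial words, read off terms.
Composite bracket: [s1, [s3, s2]]
Full expansion: 4 signed words from ab - ba (2^2 = 4).
Words beginning with s1 determine it all:
  s1s2s3 (sign -1) contributes -[[s1, s2], s3]
  s1s3s2 (sign +1) contributes +[[s1, s3], s2]


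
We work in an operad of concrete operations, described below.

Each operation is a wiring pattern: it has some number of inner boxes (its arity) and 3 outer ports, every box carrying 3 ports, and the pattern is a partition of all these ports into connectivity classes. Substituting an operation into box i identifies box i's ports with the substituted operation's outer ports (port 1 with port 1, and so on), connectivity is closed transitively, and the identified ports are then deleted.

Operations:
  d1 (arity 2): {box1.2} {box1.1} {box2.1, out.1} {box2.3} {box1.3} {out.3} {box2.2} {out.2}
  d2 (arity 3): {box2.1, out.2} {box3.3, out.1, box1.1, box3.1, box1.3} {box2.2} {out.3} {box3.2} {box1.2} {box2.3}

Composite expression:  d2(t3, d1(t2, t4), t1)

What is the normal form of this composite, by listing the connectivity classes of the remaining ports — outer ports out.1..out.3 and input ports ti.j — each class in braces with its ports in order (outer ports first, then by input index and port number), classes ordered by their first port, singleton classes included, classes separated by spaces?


Substituting into d2 glues patterns; closure does the rest.
d1 over (t2, t4) gives {out.1, t4.1} {out.2} {out.3} {t2.1} {t2.2} {t2.3} {t4.2} {t4.3}, out.j being that stage's outer ports
d2 over (t3, t2, t4, t1) gives {out.1, t1.1, t1.3, t3.1, t3.3} {out.2, t4.1} {out.3} {t1.2} {t2.1} {t2.2} {t2.3} {t3.2} {t4.2} {t4.3}, out.j being that stage's outer ports

{out.1, t1.1, t1.3, t3.1, t3.3} {out.2, t4.1} {out.3} {t1.2} {t2.1} {t2.2} {t2.3} {t3.2} {t4.2} {t4.3}


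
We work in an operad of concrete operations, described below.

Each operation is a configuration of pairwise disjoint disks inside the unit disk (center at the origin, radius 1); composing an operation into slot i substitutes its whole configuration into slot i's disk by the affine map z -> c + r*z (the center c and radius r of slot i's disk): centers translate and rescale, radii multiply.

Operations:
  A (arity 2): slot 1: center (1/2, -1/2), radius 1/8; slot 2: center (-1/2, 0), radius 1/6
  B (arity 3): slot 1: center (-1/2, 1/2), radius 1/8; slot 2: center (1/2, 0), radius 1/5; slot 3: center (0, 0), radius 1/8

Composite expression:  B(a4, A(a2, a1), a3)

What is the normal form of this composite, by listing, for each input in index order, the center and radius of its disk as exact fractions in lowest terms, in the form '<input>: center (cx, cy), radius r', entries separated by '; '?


Each a-disk chains the slot maps above it in B; radii multiply.
a4 passes through 1 substitution, ending at center (-1/2, 1/2), radius 1/8
a2 passes through 2 substitutions, ending at center (3/5, -1/10), radius 1/40
a1 passes through 2 substitutions, ending at center (2/5, 0), radius 1/30
a3 passes through 1 substitution, ending at center (0, 0), radius 1/8

a1: center (2/5, 0), radius 1/30; a2: center (3/5, -1/10), radius 1/40; a3: center (0, 0), radius 1/8; a4: center (-1/2, 1/2), radius 1/8


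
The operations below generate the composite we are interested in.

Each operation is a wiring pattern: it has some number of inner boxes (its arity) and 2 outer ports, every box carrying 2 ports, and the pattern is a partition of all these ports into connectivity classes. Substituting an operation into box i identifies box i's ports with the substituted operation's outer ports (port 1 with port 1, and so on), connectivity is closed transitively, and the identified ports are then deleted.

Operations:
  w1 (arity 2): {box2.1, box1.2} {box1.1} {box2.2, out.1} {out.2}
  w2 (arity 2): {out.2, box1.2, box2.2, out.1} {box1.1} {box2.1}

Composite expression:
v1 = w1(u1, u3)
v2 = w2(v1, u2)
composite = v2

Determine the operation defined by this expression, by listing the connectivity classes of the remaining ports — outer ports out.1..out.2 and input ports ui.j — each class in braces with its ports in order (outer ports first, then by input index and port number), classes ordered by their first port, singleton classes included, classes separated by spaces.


{out.1, out.2, u2.2} {u1.1} {u1.2, u3.1} {u2.1} {u3.2}


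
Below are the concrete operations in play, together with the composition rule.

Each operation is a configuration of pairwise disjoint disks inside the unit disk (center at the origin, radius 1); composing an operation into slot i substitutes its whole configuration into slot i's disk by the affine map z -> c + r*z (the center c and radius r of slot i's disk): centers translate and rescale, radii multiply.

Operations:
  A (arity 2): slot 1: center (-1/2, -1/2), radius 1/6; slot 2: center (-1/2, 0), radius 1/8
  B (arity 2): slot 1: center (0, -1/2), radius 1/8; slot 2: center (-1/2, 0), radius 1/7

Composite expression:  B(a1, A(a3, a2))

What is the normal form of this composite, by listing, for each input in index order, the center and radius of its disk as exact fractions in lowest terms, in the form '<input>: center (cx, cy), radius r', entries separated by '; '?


Below B, radii multiply path by path; the a-disk centers shift.
a1 passes through 1 substitution, ending at center (0, -1/2), radius 1/8
a3 passes through 2 substitutions, ending at center (-4/7, -1/14), radius 1/42
a2 passes through 2 substitutions, ending at center (-4/7, 0), radius 1/56

a1: center (0, -1/2), radius 1/8; a2: center (-4/7, 0), radius 1/56; a3: center (-4/7, -1/14), radius 1/42


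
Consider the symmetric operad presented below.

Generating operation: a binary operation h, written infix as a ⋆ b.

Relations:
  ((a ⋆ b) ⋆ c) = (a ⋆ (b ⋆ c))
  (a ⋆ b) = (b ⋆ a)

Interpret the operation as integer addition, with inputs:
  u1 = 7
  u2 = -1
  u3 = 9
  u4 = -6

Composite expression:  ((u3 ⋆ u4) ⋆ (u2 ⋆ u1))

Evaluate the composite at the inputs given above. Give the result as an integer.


9

(u3 ⋆ u4) = 3
(u2 ⋆ u1) = 6
((u3 ⋆ u4) ⋆ (u2 ⋆ u1)) = 9


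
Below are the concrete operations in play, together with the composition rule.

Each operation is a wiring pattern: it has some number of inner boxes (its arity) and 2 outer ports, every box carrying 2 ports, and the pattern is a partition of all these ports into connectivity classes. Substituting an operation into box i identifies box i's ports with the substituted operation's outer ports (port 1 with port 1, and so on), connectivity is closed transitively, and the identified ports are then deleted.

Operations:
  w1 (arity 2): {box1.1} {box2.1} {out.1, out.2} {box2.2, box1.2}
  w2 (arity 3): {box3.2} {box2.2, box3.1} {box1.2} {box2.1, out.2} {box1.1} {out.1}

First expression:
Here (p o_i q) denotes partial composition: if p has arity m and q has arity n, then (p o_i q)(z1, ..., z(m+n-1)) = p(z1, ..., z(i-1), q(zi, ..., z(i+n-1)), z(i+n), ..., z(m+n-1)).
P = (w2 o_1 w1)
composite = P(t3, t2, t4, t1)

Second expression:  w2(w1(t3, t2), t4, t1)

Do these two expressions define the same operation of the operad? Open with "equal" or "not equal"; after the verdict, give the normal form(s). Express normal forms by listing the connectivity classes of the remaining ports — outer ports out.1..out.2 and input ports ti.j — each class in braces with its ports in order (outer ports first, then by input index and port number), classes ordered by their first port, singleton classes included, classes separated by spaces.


equal: each reduces to {out.1} {out.2, t4.1} {t1.1, t4.2} {t1.2} {t2.1} {t2.2, t3.2} {t3.1}

Normal form of the first expression: {out.1} {out.2, t4.1} {t1.1, t4.2} {t1.2} {t2.1} {t2.2, t3.2} {t3.1}
Normal form of the second expression: {out.1} {out.2, t4.1} {t1.1, t4.2} {t1.2} {t2.1} {t2.2, t3.2} {t3.1}
One common form — equal.


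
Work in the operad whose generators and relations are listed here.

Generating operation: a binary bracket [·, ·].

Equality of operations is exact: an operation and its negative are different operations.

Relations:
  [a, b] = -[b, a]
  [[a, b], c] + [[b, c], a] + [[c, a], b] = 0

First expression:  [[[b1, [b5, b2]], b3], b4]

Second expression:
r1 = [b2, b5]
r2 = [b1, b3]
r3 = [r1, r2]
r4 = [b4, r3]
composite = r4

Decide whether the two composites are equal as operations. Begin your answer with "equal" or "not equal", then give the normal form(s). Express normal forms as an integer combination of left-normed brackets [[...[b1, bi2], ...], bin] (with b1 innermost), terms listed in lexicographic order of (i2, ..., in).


not equal — first -[[[[b1, b2], b5], b3], b4] + [[[[b1, b5], b2], b3], b4], second [[[[b1, b3], b2], b5], b4] - [[[[b1, b3], b5], b2], b4]

Reducing the first expression gives -[[[[b1, b2], b5], b3], b4] + [[[[b1, b5], b2], b3], b4]
Reducing the second expression gives [[[[b1, b3], b2], b5], b4] - [[[[b1, b3], b5], b2], b4]
No match — not equal.


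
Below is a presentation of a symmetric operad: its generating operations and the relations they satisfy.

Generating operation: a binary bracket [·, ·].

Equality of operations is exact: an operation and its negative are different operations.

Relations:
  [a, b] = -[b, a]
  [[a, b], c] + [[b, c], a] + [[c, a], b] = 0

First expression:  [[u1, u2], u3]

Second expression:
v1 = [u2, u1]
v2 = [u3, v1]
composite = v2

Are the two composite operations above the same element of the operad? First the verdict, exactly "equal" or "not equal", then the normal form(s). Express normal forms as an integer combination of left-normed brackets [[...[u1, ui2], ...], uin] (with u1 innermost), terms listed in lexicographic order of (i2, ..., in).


Normal form of the first expression: [[u1, u2], u3]
Normal form of the second expression: [[u1, u2], u3]
One common form — equal.

equal; the common form is [[u1, u2], u3]


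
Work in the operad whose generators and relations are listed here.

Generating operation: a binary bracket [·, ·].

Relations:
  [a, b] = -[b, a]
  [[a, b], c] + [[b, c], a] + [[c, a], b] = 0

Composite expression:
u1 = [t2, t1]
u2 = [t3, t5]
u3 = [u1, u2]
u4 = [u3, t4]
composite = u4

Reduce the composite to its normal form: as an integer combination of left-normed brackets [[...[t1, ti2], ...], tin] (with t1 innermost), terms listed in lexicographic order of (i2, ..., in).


-[[[[t1, t2], t3], t5], t4] + [[[[t1, t2], t5], t3], t4]

Left-normed coefficients sit on the t1-initial expansion words.
Composite bracket: [[[t2, t1], [t3, t5]], t4]
The bracket unfolds into 16 signed words via [a, b] = ab - ba (2^4 = 16).
Collect the words opening with t1:
  t1t2t3t5t4 (sign -1) contributes -[[[[t1, t2], t3], t5], t4]
  t1t2t5t3t4 (sign +1) contributes +[[[[t1, t2], t5], t3], t4]


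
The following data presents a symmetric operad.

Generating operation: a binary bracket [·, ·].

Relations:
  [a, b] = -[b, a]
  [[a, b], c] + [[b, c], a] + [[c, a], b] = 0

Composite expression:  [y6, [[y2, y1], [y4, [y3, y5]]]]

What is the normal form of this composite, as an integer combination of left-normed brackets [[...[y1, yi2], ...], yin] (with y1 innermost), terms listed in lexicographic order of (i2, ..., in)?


Skip Jacobi rewriting: expand, keep y1-initial words, read off terms.
Composite bracket: [y6, [[y2, y1], [y4, [y3, y5]]]]
Expanding via [a, b] = ab - ba: 32 signed words (2^5 = 32).
Only words starting with y1 matter:
  word y1y2y3y5y4y6 has sign -1, contributing -[[[[[y1, y2], y3], y5], y4], y6]
  word y1y2y4y3y5y6 has sign +1, contributing +[[[[[y1, y2], y4], y3], y5], y6]
  word y1y2y4y5y3y6 has sign -1, contributing -[[[[[y1, y2], y4], y5], y3], y6]
  word y1y2y5y3y4y6 has sign +1, contributing +[[[[[y1, y2], y5], y3], y4], y6]

-[[[[[y1, y2], y3], y5], y4], y6] + [[[[[y1, y2], y4], y3], y5], y6] - [[[[[y1, y2], y4], y5], y3], y6] + [[[[[y1, y2], y5], y3], y4], y6]


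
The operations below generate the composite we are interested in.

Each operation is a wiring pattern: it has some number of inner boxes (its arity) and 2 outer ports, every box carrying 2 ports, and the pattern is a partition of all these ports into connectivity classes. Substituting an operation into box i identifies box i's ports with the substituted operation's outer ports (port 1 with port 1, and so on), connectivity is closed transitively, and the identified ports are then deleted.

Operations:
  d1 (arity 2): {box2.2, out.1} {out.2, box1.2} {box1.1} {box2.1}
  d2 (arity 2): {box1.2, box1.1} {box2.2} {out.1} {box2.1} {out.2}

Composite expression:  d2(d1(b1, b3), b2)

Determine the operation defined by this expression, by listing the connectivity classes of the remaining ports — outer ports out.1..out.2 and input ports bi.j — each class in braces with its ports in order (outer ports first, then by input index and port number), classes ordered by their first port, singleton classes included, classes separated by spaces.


{out.1} {out.2} {b1.1} {b1.2, b3.2} {b2.1} {b2.2} {b3.1}

Treat the ports identified at d2 as solder joints: merge, then drop.
stage d1: inputs (b1, b3), connectivity {out.1, b3.2} {out.2, b1.2} {b1.1} {b3.1}, out.j its boundary
stage d2: inputs (b1, b3, b2), connectivity {out.1} {out.2} {b1.1} {b1.2, b3.2} {b2.1} {b2.2} {b3.1}, out.j its boundary


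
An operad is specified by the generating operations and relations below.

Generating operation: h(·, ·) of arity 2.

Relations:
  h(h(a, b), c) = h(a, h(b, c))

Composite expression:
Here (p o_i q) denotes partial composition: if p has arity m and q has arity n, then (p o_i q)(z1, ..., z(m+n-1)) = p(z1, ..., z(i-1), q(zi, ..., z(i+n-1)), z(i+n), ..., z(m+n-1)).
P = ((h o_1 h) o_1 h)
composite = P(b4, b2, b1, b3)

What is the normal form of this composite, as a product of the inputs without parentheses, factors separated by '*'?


b4 * b2 * b1 * b3

Under associativity of h, the answer is the b's in reading order.
h(b4, b2) linearizes to b4 * b2
h(h(b4, b2), b1) linearizes to b4 * b2 * b1
h(h(h(b4, b2), b1), b3) linearizes to b4 * b2 * b1 * b3


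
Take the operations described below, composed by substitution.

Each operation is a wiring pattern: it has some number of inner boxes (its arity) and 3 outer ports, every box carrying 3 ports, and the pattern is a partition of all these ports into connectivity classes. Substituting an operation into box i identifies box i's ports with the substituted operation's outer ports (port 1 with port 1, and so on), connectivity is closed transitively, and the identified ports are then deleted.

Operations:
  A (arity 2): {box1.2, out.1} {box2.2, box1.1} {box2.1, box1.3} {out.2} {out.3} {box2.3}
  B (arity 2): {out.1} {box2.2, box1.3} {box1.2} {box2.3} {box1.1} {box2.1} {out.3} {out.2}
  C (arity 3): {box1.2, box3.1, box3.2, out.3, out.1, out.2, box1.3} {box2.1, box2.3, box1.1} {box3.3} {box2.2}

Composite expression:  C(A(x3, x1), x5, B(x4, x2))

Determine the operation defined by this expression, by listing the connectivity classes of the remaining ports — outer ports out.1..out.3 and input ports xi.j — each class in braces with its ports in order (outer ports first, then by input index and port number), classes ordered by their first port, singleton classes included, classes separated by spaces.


{out.1, out.2, out.3} {x1.1, x3.3} {x1.2, x3.1} {x1.3} {x2.1} {x2.2, x4.3} {x2.3} {x3.2, x5.1, x5.3} {x4.1} {x4.2} {x5.2}


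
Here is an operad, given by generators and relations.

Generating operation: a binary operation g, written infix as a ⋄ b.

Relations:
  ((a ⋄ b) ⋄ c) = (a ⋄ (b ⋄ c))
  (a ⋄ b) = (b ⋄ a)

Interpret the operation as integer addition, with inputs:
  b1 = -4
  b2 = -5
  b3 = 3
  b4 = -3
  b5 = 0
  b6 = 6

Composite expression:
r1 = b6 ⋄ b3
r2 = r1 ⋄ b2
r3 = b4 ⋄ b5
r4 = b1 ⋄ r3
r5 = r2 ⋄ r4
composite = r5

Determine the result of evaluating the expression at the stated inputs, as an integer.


(b6 ⋄ b3) = 9
((b6 ⋄ b3) ⋄ b2) = 4
(b4 ⋄ b5) = -3
(b1 ⋄ (b4 ⋄ b5)) = -7
(((b6 ⋄ b3) ⋄ b2) ⋄ (b1 ⋄ (b4 ⋄ b5))) = -3

-3


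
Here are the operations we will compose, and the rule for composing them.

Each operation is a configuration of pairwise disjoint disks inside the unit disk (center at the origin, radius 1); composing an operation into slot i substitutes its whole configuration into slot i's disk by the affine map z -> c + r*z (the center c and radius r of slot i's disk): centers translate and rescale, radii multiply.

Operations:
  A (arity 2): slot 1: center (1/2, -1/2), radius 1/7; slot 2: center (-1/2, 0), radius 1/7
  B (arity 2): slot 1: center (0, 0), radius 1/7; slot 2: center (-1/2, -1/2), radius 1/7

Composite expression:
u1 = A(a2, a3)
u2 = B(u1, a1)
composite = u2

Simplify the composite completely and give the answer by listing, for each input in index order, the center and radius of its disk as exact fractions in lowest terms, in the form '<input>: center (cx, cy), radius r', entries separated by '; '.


a1: center (-1/2, -1/2), radius 1/7; a2: center (1/14, -1/14), radius 1/49; a3: center (-1/14, 0), radius 1/49


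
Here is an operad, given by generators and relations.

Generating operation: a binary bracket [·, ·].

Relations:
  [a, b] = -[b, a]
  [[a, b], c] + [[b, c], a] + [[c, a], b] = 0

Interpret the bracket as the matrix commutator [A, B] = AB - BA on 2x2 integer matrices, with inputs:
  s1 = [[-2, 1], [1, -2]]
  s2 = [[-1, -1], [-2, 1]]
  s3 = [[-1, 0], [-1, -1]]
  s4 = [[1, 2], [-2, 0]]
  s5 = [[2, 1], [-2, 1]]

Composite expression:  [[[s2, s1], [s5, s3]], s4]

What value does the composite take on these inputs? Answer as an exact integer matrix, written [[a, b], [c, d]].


[s2, s1] = [[1, -2], [2, -1]]
[s5, s3] = [[-1, 0], [1, 1]]
[[s2, s1], [s5, s3]] = [[-2, -4], [-6, 2]]
[[[s2, s1], [s5, s3]], s4] = [[20, -4], [-14, -20]]

[[20, -4], [-14, -20]]


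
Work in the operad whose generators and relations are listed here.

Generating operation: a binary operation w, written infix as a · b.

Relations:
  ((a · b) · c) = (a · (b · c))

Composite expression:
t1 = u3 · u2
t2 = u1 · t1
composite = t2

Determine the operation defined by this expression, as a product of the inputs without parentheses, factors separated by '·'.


u1 · u3 · u2

Every regrouping of w is equal, so read the u-inputs in written order.
(u3 · u2) spells out as u3 · u2
(u1 · (u3 · u2)) spells out as u1 · u3 · u2


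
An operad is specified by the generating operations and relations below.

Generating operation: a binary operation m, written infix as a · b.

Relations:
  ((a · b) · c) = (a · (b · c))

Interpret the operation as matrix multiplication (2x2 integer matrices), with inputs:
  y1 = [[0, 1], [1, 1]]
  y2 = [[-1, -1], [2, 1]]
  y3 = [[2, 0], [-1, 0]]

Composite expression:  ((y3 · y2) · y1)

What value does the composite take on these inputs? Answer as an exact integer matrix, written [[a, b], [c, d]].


[[-2, -4], [1, 2]]

(y3 · y2) = [[-2, -2], [1, 1]]
((y3 · y2) · y1) = [[-2, -4], [1, 2]]


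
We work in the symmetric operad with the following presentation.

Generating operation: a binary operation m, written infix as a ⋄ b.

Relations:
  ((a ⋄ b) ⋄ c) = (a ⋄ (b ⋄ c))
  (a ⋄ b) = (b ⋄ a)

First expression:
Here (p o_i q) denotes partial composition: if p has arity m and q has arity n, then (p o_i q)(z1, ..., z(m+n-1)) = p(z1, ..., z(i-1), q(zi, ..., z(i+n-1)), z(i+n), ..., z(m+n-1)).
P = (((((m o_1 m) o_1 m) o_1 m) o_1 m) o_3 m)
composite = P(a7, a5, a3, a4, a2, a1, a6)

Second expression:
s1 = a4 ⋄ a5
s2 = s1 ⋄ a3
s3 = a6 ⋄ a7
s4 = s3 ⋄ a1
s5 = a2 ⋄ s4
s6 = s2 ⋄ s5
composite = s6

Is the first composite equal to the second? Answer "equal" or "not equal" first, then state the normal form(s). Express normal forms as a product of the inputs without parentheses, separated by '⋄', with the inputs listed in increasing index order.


equal; the common form is a1 ⋄ a2 ⋄ a3 ⋄ a4 ⋄ a5 ⋄ a6 ⋄ a7

The first expression reduces to a1 ⋄ a2 ⋄ a3 ⋄ a4 ⋄ a5 ⋄ a6 ⋄ a7
The second expression reduces to a1 ⋄ a2 ⋄ a3 ⋄ a4 ⋄ a5 ⋄ a6 ⋄ a7
Same normal form: equal.


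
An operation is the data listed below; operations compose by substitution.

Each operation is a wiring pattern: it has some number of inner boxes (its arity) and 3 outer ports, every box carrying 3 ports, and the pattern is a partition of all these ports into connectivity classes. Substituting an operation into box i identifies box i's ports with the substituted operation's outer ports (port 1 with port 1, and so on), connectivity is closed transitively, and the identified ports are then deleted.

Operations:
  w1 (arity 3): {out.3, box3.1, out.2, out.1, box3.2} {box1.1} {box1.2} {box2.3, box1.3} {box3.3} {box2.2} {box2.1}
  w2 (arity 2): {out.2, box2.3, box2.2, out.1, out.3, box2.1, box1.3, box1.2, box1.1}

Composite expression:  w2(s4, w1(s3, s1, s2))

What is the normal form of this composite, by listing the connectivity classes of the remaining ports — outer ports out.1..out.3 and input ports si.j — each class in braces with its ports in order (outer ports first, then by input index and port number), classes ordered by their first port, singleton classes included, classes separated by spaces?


{out.1, out.2, out.3, s2.1, s2.2, s4.1, s4.2, s4.3} {s1.1} {s1.2} {s1.3, s3.3} {s2.3} {s3.1} {s3.2}

Reachability decides: close wires over w2-identified ports.
through w1, on inputs (s3, s1, s2): {out.1, out.2, out.3, s2.1, s2.2} {s1.1} {s1.2} {s1.3, s3.3} {s2.3} {s3.1} {s3.2} (out.j = stage outer ports)
through w2, on inputs (s4, s3, s1, s2): {out.1, out.2, out.3, s2.1, s2.2, s4.1, s4.2, s4.3} {s1.1} {s1.2} {s1.3, s3.3} {s2.3} {s3.1} {s3.2} (out.j = stage outer ports)


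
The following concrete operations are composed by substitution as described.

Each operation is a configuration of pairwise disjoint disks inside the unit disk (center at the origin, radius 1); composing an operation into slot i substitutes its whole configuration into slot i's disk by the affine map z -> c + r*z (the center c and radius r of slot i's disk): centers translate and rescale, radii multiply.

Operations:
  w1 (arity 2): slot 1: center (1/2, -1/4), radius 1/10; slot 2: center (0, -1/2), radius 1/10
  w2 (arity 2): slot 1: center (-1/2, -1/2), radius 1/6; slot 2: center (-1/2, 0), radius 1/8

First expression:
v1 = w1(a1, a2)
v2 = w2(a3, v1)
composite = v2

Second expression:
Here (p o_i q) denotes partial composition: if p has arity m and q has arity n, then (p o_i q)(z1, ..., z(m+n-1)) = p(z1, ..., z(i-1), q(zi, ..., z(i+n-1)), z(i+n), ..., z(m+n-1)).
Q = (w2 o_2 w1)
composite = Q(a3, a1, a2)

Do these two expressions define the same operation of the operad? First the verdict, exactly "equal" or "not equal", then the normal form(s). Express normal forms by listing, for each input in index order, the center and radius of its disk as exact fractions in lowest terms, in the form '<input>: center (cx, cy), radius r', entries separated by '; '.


equal: each reduces to a1: center (-7/16, -1/32), radius 1/80; a2: center (-1/2, -1/16), radius 1/80; a3: center (-1/2, -1/2), radius 1/6


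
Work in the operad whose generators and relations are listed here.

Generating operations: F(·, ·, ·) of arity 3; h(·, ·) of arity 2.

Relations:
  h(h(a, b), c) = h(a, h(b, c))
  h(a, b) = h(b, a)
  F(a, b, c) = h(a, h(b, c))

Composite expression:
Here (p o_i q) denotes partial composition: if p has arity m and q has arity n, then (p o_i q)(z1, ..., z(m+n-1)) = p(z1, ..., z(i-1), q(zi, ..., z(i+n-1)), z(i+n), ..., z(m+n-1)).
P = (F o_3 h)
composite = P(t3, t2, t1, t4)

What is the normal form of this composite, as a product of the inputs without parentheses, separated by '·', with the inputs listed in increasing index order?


t1 · t2 · t3 · t4

Both nesting and order wash out for F; what remains is which t's occur.
h(t1, t4) spells out as t1 · t4
F(t3, t2, h(t1, t4)) spells out as t3 · t2 · t1 · t4
sorting the factors by input index: t1 · t2 · t3 · t4


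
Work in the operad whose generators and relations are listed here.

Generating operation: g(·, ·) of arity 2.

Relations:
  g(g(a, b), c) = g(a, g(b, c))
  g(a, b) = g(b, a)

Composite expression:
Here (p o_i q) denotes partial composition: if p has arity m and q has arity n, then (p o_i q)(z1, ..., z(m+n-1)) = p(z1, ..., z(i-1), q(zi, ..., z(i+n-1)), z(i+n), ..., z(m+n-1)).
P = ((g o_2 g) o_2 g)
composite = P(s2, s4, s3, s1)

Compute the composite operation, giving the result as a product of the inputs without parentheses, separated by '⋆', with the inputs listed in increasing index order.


s1 ⋆ s2 ⋆ s3 ⋆ s4

Any arrangement under g is one operation, so sort the s-inputs.
g(s4, s3) reduces to s4 ⋆ s3
g(g(s4, s3), s1) reduces to s4 ⋆ s3 ⋆ s1
g(s2, g(g(s4, s3), s1)) reduces to s2 ⋆ s4 ⋆ s3 ⋆ s1
sorting the factors by input index: s1 ⋆ s2 ⋆ s3 ⋆ s4


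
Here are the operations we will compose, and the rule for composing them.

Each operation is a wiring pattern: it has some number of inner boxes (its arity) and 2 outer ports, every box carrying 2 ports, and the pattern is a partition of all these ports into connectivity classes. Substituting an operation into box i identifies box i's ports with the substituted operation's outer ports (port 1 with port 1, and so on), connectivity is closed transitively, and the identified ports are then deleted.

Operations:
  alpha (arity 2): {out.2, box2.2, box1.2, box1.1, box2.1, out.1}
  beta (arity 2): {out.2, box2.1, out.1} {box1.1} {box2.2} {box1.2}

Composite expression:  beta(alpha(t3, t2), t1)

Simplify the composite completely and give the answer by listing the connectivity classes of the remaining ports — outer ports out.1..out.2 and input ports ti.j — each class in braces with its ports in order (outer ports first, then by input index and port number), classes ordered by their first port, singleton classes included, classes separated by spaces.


{out.1, out.2, t1.1} {t1.2} {t2.1, t2.2, t3.1, t3.2}


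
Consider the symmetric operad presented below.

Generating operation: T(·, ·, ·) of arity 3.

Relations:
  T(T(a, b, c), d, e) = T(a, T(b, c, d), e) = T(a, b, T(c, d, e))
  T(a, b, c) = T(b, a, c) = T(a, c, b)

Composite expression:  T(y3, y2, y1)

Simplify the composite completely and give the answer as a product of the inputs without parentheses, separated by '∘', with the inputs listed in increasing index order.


y1 ∘ y2 ∘ y3

Shape and order are irrelevant to T; the y-input set decides.
T(y3, y2, y1) spells out as y3 ∘ y2 ∘ y1
reordering the factors by index: y1 ∘ y2 ∘ y3


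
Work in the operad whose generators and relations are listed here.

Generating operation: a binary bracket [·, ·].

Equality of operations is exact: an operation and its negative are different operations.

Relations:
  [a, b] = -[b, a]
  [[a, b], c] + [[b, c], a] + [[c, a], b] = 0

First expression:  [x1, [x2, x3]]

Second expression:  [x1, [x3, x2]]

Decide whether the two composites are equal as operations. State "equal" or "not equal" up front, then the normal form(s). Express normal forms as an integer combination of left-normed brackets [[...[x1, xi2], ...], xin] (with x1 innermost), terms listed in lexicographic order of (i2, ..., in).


Reducing the first expression gives [[x1, x2], x3] - [[x1, x3], x2]
Reducing the second expression gives -[[x1, x2], x3] + [[x1, x3], x2]
No match — not equal.

not equal; first: [[x1, x2], x3] - [[x1, x3], x2]; second: -[[x1, x2], x3] + [[x1, x3], x2]


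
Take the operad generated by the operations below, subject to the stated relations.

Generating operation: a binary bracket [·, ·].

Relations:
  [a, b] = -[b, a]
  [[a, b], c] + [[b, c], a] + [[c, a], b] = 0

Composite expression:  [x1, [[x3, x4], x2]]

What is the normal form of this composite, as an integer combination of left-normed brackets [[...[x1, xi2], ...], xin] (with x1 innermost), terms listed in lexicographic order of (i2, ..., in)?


A multilinear Lie element is pinned by x1-initial words (x1 innermost).
Composite bracket: [x1, [[x3, x4], x2]]
Expanding via [a, b] = ab - ba: 8 signed words (2^3 = 8).
Words beginning with x1 determine it all:
  sign of x1x2x3x4 is -1, so it contributes -[[[x1, x2], x3], x4]
  sign of x1x2x4x3 is +1, so it contributes +[[[x1, x2], x4], x3]
  sign of x1x3x4x2 is +1, so it contributes +[[[x1, x3], x4], x2]
  sign of x1x4x3x2 is -1, so it contributes -[[[x1, x4], x3], x2]

-[[[x1, x2], x3], x4] + [[[x1, x2], x4], x3] + [[[x1, x3], x4], x2] - [[[x1, x4], x3], x2]


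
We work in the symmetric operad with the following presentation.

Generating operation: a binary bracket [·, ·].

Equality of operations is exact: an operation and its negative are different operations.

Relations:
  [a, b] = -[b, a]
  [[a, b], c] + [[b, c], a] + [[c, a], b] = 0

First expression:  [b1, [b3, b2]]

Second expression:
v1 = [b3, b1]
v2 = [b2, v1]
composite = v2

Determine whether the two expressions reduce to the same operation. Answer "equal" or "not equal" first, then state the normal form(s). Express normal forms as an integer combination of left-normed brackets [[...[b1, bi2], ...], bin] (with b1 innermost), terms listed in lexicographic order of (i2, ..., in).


not equal — first -[[b1, b2], b3] + [[b1, b3], b2], second [[b1, b3], b2]

The first expression, normalized: -[[b1, b2], b3] + [[b1, b3], b2]
The second expression, normalized: [[b1, b3], b2]
They disagree, so not equal.


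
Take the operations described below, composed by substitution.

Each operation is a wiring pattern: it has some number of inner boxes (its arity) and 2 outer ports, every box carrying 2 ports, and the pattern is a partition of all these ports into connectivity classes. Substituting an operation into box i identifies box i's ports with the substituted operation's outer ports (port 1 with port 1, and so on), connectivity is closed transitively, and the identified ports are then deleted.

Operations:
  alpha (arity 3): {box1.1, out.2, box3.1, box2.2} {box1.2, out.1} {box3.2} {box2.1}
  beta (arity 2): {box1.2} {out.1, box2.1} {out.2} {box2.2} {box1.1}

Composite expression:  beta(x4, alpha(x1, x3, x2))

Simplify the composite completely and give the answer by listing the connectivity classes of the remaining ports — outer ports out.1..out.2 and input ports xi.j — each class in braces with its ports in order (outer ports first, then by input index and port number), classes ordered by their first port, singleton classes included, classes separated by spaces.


After gluing at beta, chains via deleted ports link the x-ports.
alpha over (x1, x3, x2) gives {out.1, x1.2} {out.2, x1.1, x2.1, x3.2} {x2.2} {x3.1}, out.j being that stage's outer ports
beta over (x4, x1, x3, x2) gives {out.1, x1.2} {out.2} {x1.1, x2.1, x3.2} {x2.2} {x3.1} {x4.1} {x4.2}, out.j being that stage's outer ports

{out.1, x1.2} {out.2} {x1.1, x2.1, x3.2} {x2.2} {x3.1} {x4.1} {x4.2}


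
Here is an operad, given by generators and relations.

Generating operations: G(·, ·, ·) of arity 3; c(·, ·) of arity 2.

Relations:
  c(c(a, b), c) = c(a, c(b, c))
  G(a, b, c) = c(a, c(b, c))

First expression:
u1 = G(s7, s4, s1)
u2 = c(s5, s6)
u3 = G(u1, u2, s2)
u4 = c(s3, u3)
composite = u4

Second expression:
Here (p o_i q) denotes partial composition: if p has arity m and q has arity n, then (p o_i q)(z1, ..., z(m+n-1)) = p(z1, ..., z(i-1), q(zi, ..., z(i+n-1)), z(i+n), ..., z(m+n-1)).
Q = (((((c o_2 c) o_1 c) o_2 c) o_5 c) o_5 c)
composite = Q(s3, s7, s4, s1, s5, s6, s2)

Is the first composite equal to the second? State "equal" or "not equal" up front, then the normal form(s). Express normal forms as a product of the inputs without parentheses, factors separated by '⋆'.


equal; the common form is s3 ⋆ s7 ⋆ s4 ⋆ s1 ⋆ s5 ⋆ s6 ⋆ s2

The first expression reduces to s3 ⋆ s7 ⋆ s4 ⋆ s1 ⋆ s5 ⋆ s6 ⋆ s2
The second expression reduces to s3 ⋆ s7 ⋆ s4 ⋆ s1 ⋆ s5 ⋆ s6 ⋆ s2
Both agree, so they are equal.


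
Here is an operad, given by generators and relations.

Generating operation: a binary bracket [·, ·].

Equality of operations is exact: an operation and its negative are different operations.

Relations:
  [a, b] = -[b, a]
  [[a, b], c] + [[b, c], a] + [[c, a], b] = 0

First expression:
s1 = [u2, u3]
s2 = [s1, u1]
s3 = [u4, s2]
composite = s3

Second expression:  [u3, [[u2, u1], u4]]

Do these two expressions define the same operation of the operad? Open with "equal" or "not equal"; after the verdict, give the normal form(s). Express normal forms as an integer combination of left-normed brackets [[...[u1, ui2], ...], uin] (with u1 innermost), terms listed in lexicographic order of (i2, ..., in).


not equal — first [[[u1, u2], u3], u4] - [[[u1, u3], u2], u4], second [[[u1, u2], u4], u3]

The first expression reduces to [[[u1, u2], u3], u4] - [[[u1, u3], u2], u4]
The second expression reduces to [[[u1, u2], u4], u3]
No match — not equal.


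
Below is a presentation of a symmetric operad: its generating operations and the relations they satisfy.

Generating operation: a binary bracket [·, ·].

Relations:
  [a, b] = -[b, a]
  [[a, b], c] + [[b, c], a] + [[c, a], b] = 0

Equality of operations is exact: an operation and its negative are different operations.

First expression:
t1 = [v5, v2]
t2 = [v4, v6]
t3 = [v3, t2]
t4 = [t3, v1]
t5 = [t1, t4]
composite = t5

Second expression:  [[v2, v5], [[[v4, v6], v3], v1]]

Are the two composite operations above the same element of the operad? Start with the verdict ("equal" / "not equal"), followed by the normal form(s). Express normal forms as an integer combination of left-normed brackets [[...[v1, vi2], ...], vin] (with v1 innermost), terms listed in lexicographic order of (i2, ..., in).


The first composite normalizes to -[[[[[v1, v3], v4], v6], v2], v5] + [[[[[v1, v3], v4], v6], v5], v2] + [[[[[v1, v3], v6], v4], v2], v5] - [[[[[v1, v3], v6], v4], v5], v2] + [[[[[v1, v4], v6], v3], v2], v5] - [[[[[v1, v4], v6], v3], v5], v2] - [[[[[v1, v6], v4], v3], v2], v5] + [[[[[v1, v6], v4], v3], v5], v2]
The second composite normalizes to -[[[[[v1, v3], v4], v6], v2], v5] + [[[[[v1, v3], v4], v6], v5], v2] + [[[[[v1, v3], v6], v4], v2], v5] - [[[[[v1, v3], v6], v4], v5], v2] + [[[[[v1, v4], v6], v3], v2], v5] - [[[[[v1, v4], v6], v3], v5], v2] - [[[[[v1, v6], v4], v3], v2], v5] + [[[[[v1, v6], v4], v3], v5], v2]
Both agree, so they are equal.

equal; both compose to -[[[[[v1, v3], v4], v6], v2], v5] + [[[[[v1, v3], v4], v6], v5], v2] + [[[[[v1, v3], v6], v4], v2], v5] - [[[[[v1, v3], v6], v4], v5], v2] + [[[[[v1, v4], v6], v3], v2], v5] - [[[[[v1, v4], v6], v3], v5], v2] - [[[[[v1, v6], v4], v3], v2], v5] + [[[[[v1, v6], v4], v3], v5], v2]


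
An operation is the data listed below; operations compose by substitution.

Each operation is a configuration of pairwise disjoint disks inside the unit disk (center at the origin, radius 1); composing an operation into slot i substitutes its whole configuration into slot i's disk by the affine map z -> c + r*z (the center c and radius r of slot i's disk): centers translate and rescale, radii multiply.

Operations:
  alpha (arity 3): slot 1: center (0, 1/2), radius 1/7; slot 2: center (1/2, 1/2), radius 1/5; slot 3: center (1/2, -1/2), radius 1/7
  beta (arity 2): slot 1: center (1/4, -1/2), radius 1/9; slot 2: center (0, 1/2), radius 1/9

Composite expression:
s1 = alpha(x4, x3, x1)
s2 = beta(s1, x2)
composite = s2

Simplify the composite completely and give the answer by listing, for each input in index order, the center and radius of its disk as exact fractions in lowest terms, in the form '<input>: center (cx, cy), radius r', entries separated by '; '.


Nesting under beta composes maps z -> c + r*z down each x-path.
input x4: composing its 2 substitution steps yields center (1/4, -4/9), radius 1/63
input x3: composing its 2 substitution steps yields center (11/36, -4/9), radius 1/45
input x1: composing its 2 substitution steps yields center (11/36, -5/9), radius 1/63
input x2: composing its 1 substitution step yields center (0, 1/2), radius 1/9

x1: center (11/36, -5/9), radius 1/63; x2: center (0, 1/2), radius 1/9; x3: center (11/36, -4/9), radius 1/45; x4: center (1/4, -4/9), radius 1/63


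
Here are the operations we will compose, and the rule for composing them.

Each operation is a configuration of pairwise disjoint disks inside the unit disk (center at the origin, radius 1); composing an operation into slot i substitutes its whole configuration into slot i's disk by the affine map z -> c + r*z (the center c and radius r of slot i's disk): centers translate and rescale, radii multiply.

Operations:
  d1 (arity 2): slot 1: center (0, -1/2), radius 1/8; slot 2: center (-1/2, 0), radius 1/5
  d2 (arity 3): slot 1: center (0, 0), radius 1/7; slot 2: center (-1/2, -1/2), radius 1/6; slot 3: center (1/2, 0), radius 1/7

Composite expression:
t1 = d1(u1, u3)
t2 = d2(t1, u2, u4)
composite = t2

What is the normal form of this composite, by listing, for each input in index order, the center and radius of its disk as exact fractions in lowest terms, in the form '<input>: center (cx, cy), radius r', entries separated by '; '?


u1: center (0, -1/14), radius 1/56; u2: center (-1/2, -1/2), radius 1/6; u3: center (-1/14, 0), radius 1/35; u4: center (1/2, 0), radius 1/7

Only the slot chain above each u matters under d2; compose those maps.
input u1: composing its 2 substitution steps yields center (0, -1/14), radius 1/56
input u3: composing its 2 substitution steps yields center (-1/14, 0), radius 1/35
input u2: composing its 1 substitution step yields center (-1/2, -1/2), radius 1/6
input u4: composing its 1 substitution step yields center (1/2, 0), radius 1/7
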